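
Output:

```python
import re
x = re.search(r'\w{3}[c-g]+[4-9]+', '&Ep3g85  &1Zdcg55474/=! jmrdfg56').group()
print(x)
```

Ep3g85

This matches exactly 3 of a word character, then one or more of a character in [c-g]; then one or more of a character in [4-9].
`re.search` tries every starting position until one works.
The match spans [1:7] → 'Ep3g85'.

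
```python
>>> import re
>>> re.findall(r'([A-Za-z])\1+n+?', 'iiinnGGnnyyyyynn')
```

['i', 'G', 'y']

The backreference `\1` re-matches whatever the first group consumed, character for character.
Scanning left to right: at [0:4] match 'iiin', group 1 = 'i'; at [5:8] match 'GGn', group 1 = 'G'; at [9:15] match 'yyyyyn', group 1 = 'y'.
With a single group, `findall` returns only what that group captured — 3 items.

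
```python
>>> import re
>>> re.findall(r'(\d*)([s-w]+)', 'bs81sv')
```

[('', 's'), ('81', 'sv')]

2 groups means each result is a tuple of 2 captured strings — 2 here.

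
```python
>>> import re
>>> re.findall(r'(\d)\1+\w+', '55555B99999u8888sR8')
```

`\1` has to match the exact text group 1 already captured.
Walking the string: at [0:19] match '55555B99999u8888sR8', group 1 = '5'.
One capturing group, so `findall` returns just the captured substring from the one match — 1 in all.

['5']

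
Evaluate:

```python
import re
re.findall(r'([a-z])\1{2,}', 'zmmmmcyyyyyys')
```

['m', 'y']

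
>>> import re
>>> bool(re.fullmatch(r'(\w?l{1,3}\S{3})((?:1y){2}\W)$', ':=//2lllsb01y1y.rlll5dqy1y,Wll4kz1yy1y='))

False

The pattern matches optionally a word character, then 1 to 3 of the literal 'l', then exactly 3 of a non-whitespace character (captured); then the literal '1y' repeated 2 times, then a non-word character (captured); then anchored at the end.
For `fullmatch`, every character of the input must be accounted for by the pattern.
Here the pattern can't cover the whole string, so the call returns None, and `bool(None)` is False.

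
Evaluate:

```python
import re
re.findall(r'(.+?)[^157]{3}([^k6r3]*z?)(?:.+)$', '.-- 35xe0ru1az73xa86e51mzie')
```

[('.', '')]

The pattern matches one or more of any character (lazy) (captured); then exactly 3 of any character except [157]; then zero or more of any character except [k6r3], then optionally the literal 'z' (captured); then one or more of any character (non-capturing group); then anchored at the end.
A `+?`/`*?`/`{m,n}?` starts at its minimum and grows only as far as needed for what follows to match.
Matches: at [0:27] match '.-- 35xe0ru1az73xa86e51mzie', groups = ('.', '').
2 groups means the one result is a tuple of 2 captured strings — 1 here.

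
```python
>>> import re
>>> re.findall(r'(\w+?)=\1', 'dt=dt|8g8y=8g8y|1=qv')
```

After group 1 captures some text, `\1` only succeeds where that same text appears again.
Matches: at [0:5] match 'dt=dt', group 1 = 'dt'; at [6:15] match '8g8y=8g8y', group 1 = '8g8y'.
Because there's exactly one group, `findall` drops the full match and keeps group 1 from each hit.

['dt', '8g8y']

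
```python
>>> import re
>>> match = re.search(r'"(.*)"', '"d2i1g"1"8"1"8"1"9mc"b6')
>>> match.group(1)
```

'd2i1g"1"8"1"8"1"9mc'

The match spans [0:21] → '"d2i1g"1"8"1"8"1"9mc"'.
Captured: group 1 = 'd2i1g"1"8"1"8"1"9mc'.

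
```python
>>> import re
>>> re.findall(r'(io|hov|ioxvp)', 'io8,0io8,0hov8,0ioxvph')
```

`|` is ordered: at each position the engine commits to the first alternative that works.
Scanning left to right: at [0:2] match 'io', group 1 = 'io'; at [5:7] match 'io', group 1 = 'io'; at [10:13] match 'hov', group 1 = 'hov'; at [16:18] match 'io', group 1 = 'io'.
`findall` collects group 1 from each match (4 total).

['io', 'io', 'hov', 'io']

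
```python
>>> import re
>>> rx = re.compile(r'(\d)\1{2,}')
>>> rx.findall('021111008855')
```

['1']

The backreference `\1` re-matches whatever the first group consumed, character for character.
One capturing group, so `findall` returns just the captured substring from the one match — 1 in all.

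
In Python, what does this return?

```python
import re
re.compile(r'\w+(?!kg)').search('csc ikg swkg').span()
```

The negative lookaround is zero-width — it rules out positions where the adjacent text would match, without consuming anything.
`re.search` tries every starting position until one works.
The match spans [0:3] → 'csc'.

(0, 3)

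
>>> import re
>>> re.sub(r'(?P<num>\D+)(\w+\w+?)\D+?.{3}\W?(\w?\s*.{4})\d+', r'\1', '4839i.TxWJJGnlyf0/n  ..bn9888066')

'4839i.TxWJJGnly'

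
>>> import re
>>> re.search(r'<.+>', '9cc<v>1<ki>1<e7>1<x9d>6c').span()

(3, 22)

`search` walks the string left to right and returns the first match it finds.
The match spans [3:22] → '<v>1<ki>1<e7>1<x9d>'.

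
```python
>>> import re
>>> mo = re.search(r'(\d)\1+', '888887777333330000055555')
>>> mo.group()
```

'88888'

`\1` has to match the exact text group 1 already captured.
`search` walks the string left to right and returns the first match it finds.
The match spans [0:5] → '88888'.
Captured: group 1 = '8'.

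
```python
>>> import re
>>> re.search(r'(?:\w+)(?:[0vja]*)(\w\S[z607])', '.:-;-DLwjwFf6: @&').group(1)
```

'Ff6'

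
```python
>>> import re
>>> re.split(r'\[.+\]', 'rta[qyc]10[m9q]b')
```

['rta', 'b']

The string is cut at each match, leaving 2 pieces.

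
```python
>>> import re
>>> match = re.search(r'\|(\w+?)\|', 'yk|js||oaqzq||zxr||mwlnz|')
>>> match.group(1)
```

Unlike `match`, `search` isn't anchored — it looks for the pattern anywhere in the string.
The match spans [2:6] → '|js|'.
Captured: group 1 = 'js'.

'js'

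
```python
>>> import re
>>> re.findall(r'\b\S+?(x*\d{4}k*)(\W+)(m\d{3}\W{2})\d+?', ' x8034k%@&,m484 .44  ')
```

[('8034k', '%@&,', 'm484 .')]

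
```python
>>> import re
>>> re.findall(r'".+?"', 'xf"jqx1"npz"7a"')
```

Walking the string: at [2:8] → '"jqx1"'; at [11:15] → '"7a"'.
Since nothing is captured, `findall` lists the 2 matched substrings directly.

['"jqx1"', '"7a"']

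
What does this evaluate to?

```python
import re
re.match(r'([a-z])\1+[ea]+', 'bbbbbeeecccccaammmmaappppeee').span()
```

The backreference `\1` re-matches whatever the first group consumed, character for character.
`re.match` won't scan ahead — the pattern has to work from the very first character.
The match spans [0:8] → 'bbbbbeee'.
Captured: group 1 = 'b'.

(0, 8)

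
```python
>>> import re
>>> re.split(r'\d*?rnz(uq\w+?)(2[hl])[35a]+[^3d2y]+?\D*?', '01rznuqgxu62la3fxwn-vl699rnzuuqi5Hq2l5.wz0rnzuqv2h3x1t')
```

['01rznuqgxu62la3fxwn-vl699rnzuuqi5Hq2l5.wz', 'uqv', '2h', '1t']

Pattern: zero or more of a digit (lazy), then the literal 'rnz'; then the literal 'uq', then one or more of a word character (lazy) (captured); then a literal '2', then one of [hl] (captured); then one or more of one of [35a], then one or more of any character except [3d2y] (lazy), then zero or more of a non-digit (lazy).
Lazy quantifiers expand one character at a time until the remainder of the pattern can match.
Matches to split on: at [41:52] → '0rnzuqv2h3x'.
`re.split` interleaves the captured-group text with the surrounding fragments.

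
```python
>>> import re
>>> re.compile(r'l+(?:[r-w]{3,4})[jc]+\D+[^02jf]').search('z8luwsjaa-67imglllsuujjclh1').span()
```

The match spans [2:11] → 'luwsjaa-6'.

(2, 11)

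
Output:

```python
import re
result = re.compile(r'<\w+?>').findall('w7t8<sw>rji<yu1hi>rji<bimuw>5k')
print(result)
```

['<sw>', '<yu1hi>', '<bimuw>']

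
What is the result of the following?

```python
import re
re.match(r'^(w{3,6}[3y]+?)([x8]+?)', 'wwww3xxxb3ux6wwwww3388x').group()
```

`re.match` only tries the pattern at the start of the string.
The match spans [0:6] → 'wwww3x'.

'wwww3x'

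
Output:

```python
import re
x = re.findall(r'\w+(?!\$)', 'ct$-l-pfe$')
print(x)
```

['c', 'l', 'pf']

The negative lookahead/lookbehind blocks any match where the forbidden context is present.
Scanning left to right: at [0:1] → 'c'; at [4:5] → 'l'; at [6:8] → 'pf'.
With no groups in the pattern, `findall` gives back each whole match — 3 here.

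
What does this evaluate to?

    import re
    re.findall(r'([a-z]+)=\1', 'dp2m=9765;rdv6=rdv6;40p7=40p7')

The backreference `\1` re-matches whatever the first group consumed, character for character.
`findall` collects group 1 from each match (0 total).
Nothing in the string satisfies the pattern, so the list is empty.

[]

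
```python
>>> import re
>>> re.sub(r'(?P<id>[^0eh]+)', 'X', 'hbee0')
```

'hXee0'

This matches one or more of any character except [0eh] (captured as 'id').
Matches: at [1:2] → 'b'.
Each match is replaced by 'X'.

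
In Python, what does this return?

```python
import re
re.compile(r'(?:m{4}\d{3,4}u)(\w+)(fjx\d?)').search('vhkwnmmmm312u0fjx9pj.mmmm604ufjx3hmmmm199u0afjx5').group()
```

'mmmm312u0fjx9'

The pattern matches exactly 4 of the literal 'm', then 3 to 4 of a digit, then a literal 'u' (non-capturing group); then one or more of a word character (captured); then the literal 'fjx', then optionally a digit (captured).
Unlike `match`, `search` isn't anchored — it looks for the pattern anywhere in the string.
The match spans [5:18] → 'mmmm312u0fjx9'.
Captured: group 1 = '0', group 2 = 'fjx9'.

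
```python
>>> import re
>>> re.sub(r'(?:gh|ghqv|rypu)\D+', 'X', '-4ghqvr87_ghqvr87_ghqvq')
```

`sub` substitutes 'X' at each match site.

'-4X87_X87_X'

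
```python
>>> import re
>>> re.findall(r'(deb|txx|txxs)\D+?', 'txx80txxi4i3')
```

Walking the string: at [5:9] match 'txxi', group 1 = 'txx'.
Because there's exactly one group, `findall` drops the full match and keeps group 1 from the one hit.

['txx']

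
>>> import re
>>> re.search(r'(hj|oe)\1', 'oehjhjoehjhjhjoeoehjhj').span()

(2, 6)

The backreference `\1` re-matches whatever the first group consumed, character for character.
`re.search` scans for the first position where the pattern succeeds.
The match spans [2:6] → 'hjhj'.
Captured: group 1 = 'hj'.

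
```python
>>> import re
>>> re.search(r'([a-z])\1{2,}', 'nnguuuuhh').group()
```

'uuuu'

After group 1 captures some text, `\1` only succeeds where that same text appears again.
The match spans [3:7] → 'uuuu'.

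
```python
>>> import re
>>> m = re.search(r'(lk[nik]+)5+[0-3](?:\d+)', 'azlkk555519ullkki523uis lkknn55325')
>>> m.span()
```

The pattern matches the literal 'lk', then one or more of one of [nik] (captured); then one or more of the literal '5', then a character in [0-3]; then one or more of a digit (non-capturing group).
The match spans [2:11] → 'lkk555519'.

(2, 11)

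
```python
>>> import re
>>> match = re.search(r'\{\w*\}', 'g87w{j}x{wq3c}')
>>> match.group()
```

The match spans [4:7] → '{j}'.

'{j}'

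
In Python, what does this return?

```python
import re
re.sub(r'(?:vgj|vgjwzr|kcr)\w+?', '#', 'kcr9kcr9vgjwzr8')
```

'###zr8'

Alternation isn't longest-match — the leftmost alternative that fits at this position is chosen.
Each match is replaced by '#'.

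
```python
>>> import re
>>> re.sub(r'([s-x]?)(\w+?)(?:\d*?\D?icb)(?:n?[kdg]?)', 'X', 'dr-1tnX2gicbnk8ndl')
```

'dr-X8ndl'

Pattern: optionally a character in [s-x] (captured); then one or more of a word character (lazy) (captured); then zero or more of a digit (lazy), then optionally a non-digit, then the literal 'icb' (non-capturing group); then optionally the literal 'n', then optionally one of [kdg] (non-capturing group).
Matches: at [3:14] → '1tnX2gicbnk'.
Each match is replaced by 'X'.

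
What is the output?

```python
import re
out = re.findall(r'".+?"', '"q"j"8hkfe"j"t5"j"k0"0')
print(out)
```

['"q"', '"8hkfe"', '"t5"', '"k0"']

Because the quantifier is non-greedy, it stops expanding at the earliest point where the rest of the pattern can succeed.
Since nothing is captured, `findall` lists the 4 matched substrings directly.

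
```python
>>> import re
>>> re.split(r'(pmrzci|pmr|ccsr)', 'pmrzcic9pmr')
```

['', 'pmrzci', 'c9', 'pmr', '']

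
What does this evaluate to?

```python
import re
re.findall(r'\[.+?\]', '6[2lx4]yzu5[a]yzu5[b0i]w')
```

['[2lx4]', '[a]', '[b0i]']

Because the quantifier is non-greedy, it stops expanding at the earliest point where the rest of the pattern can succeed.
No capturing groups, so `findall` returns the 3 full match strings.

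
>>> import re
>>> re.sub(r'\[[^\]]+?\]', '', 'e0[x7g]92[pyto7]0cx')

Matches: at [2:7] → '[x7g]'; at [9:16] → '[pyto7]'.
Each match is replaced by ''.

'e0920cx'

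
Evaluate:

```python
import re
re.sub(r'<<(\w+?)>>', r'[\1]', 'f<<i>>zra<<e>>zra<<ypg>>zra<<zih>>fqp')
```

'f[i]zra[e]zra[ypg]zra[zih]fqp'

Matches: at [1:6] → '<<i>>'; at [9:14] → '<<e>>'; at [17:24] → '<<ypg>>'; at [27:34] → '<<zih>>'.
`\1` in the replacement pulls in group 1's text for each match.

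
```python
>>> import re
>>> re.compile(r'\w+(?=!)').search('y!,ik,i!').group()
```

Lookahead/lookbehind check context without consuming it, so the matched span excludes the asserted characters.
The match spans [0:1] → 'y'.

'y'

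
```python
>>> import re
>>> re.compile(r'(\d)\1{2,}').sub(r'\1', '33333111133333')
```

'313'

A backreference is literal: `\1` must see the identical characters the first group matched.
Matches: at [0:5] → '33333'; at [5:9] → '1111'; at [9:14] → '33333'.
`\1` in the replacement pulls in group 1's text for each match.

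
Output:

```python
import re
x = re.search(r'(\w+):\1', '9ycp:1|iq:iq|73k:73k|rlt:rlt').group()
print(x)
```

A backreference is literal: `\1` must see the identical characters the first group matched.
`re.search` scans for the first position where the pattern succeeds.
The match spans [7:12] → 'iq:iq'.
Captured: group 1 = 'iq'.

iq:iq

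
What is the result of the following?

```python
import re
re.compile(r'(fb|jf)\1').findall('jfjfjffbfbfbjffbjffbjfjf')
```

The backreference `\1` re-matches whatever the first group consumed, character for character.
Matches: at [0:4] match 'jfjf', group 1 = 'jf'; at [6:10] match 'fbfb', group 1 = 'fb'; at [20:24] match 'jfjf', group 1 = 'jf'.
One capturing group, so `findall` returns just the captured substring from each match — 3 in all.

['jf', 'fb', 'jf']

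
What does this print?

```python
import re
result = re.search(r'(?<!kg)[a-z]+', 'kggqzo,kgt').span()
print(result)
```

(0, 6)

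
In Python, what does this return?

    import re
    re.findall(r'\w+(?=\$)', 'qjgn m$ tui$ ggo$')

Lookahead/lookbehind check context without consuming it, so the matched span excludes the asserted characters.
Since nothing is captured, `findall` lists the 3 matched substrings directly.

['m', 'tui', 'ggo']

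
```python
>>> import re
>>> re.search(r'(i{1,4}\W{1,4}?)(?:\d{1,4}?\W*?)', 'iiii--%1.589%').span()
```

This matches 1 to 4 of a literal 'i', then 1 to 4 of a non-word character (lazy) (captured); then 1 to 4 of a digit (lazy), then zero or more of a non-word character (lazy) (non-capturing group).
Unlike `match`, `search` isn't anchored — it looks for the pattern anywhere in the string.
The match spans [0:8] → 'iiii--%1'.
Captured: group 1 = 'iiii--%'.

(0, 8)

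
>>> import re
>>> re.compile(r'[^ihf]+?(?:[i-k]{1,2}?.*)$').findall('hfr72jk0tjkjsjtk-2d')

This matches one or more of any character except [ihf] (lazy); then 1 to 2 of a character in [i-k] (lazy), then zero or more of any character (non-capturing group); then anchored at the end.
No capturing groups, so `findall` returns the 1 full match string.

['r72jk0tjkjsjtk-2d']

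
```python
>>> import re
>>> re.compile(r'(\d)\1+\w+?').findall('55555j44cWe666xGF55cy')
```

['5', '4', '6', '5']

`\1` is not a pattern — it's the concrete string captured by group 1, re-applied verbatim.
`findall` collects group 1 from each match (4 total).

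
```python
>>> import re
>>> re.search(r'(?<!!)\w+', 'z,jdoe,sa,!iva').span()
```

(0, 1)

A negative assertion filters positions out without eating any characters.
`search` walks the string left to right and returns the first match it finds.
The match spans [0:1] → 'z'.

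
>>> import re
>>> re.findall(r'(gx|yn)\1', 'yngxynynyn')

['yn']

A backreference is literal: `\1` must see the identical characters the first group matched.
One capturing group, so `findall` returns just the captured substring from the one match — 1 in all.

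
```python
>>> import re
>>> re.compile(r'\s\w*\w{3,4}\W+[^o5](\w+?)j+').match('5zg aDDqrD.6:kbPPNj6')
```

This matches whitespace, then zero or more of a word character, then 3 to 4 of a word character; then one or more of a non-word character, then any character except [o5]; then one or more of a word character (lazy) (captured); then one or more of a literal 'j'.
`match` is anchored at position 0; if the pattern doesn't fit there, it returns None.
Here the string doesn't start with a match, so the call returns None.

None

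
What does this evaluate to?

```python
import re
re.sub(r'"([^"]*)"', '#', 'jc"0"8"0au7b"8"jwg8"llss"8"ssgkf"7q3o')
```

Matches: at [2:5] → '"0"'; at [6:13] → '"0au7b"'; at [14:20] → '"jwg8"'; at [24:27] → '"8"'.
Each match is replaced by '#'.

'jc#8#8#llss#ssgkf"7q3o'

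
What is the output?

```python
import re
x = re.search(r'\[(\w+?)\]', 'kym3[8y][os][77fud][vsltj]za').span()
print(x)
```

(4, 8)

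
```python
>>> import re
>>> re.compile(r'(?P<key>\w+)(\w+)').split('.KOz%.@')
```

Pattern: one or more of a word character (captured as 'key'); then one or more of a word character (captured).
Matches to split on: at [1:4] → 'KOz'.
The group in the pattern means `split` returns the separators' captures alongside the pieces.

['.', 'KO', 'z', '%.@']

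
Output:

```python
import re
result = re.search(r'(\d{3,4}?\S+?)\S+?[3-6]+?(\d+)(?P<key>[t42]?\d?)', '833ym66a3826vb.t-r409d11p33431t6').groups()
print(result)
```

The match spans [0:7] → '833ym66'.
Captured: group 1 = '833y', group 2 = '6', group 3 = ''.

('833y', '6', '')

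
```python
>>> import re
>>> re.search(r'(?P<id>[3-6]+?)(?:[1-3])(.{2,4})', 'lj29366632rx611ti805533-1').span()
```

Pattern: one or more of a character in [3-6] (lazy) (captured as 'id'); then a character in [1-3] (non-capturing group); then 2 to 4 of any character (captured).
Unlike `match`, `search` isn't anchored — it looks for the pattern anywhere in the string.
The match spans [4:13] → '366632rx6'.
Captured: group 1 = '3666', group 2 = '2rx6'.

(4, 13)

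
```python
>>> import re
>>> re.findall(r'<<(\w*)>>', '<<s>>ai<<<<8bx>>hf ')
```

['s', '8bx']

Walking the string: at [0:5] match '<<s>>', group 1 = 's'; at [9:16] match '<<8bx>>', group 1 = '8bx'.
One capturing group, so `findall` returns just the captured substring from each match — 2 in all.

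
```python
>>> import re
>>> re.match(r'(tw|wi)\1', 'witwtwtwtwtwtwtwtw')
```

None

A backreference is literal: `\1` must see the identical characters the first group matched.
`re.match` won't scan ahead — the pattern has to work from the very first character.
Here position 0 doesn't satisfy it, so the call returns None.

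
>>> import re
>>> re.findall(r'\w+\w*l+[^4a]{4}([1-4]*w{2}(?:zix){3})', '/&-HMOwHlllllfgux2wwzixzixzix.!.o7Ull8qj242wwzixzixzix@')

This matches one or more of a word character; then zero or more of a word character, then one or more of a literal 'l', then exactly 4 of any character except [4a]; then zero or more of a character in [1-4], then exactly 2 of the literal 'w', then the literal 'zix' repeated 3 times (captured).
Walking the string: at [3:29] match 'HMOwHlllllfgux2wwzixzixzix', group 1 = '2wwzixzixzix'; at [32:54] match 'o7Ull8qj242wwzixzixzix', group 1 = '42wwzixzixzix'.
`findall` collects group 1 from each match (2 total).

['2wwzixzixzix', '42wwzixzixzix']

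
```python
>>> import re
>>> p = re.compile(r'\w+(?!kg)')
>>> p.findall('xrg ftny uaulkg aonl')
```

['xrg', 'ftny', 'uaulkg', 'aonl']

Because the assertion is negative and zero-width, positions next to the forbidden text are skipped.
Scanning left to right: at [0:3] → 'xrg'; at [4:8] → 'ftny'; at [9:15] → 'uaulkg'; at [16:20] → 'aonl'.
No capturing groups, so `findall` returns the 4 full match strings.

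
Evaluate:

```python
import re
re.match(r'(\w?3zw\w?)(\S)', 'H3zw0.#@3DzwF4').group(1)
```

Pattern: optionally a word character, then the literal '3zw', then optionally a word character (captured); then a non-whitespace character (captured).
`match` is anchored at position 0; if the pattern doesn't fit there, it returns None.
The match spans [0:6] → 'H3zw0.'.
Captured: group 1 = 'H3zw0', group 2 = '.'.

'H3zw0'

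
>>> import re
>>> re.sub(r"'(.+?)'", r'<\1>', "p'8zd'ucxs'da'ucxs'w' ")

A non-greedy quantifier consumes as few characters as it can — just enough that the remainder of the pattern still matches from where it stops; whatever follows it matches normally.
Matches: at [1:6] → "'8zd'"; at [10:14] → "'da'"; at [18:21] → "'w'".
The replacement refers to a captured group, so each match is rewritten using its own captured text.

'p<8zd>ucxs<da>ucxs<w> '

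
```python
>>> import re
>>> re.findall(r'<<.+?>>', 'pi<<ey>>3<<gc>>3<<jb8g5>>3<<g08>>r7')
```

The `?` after the quantifier makes it lazy — it takes as little as possible before letting the rest of the pattern try.
With no groups in the pattern, `findall` gives back each whole match — 4 here.

['<<ey>>', '<<gc>>', '<<jb8g5>>', '<<g08>>']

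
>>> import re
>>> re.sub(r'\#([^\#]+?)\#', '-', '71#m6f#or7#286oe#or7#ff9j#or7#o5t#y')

Matches: at [2:7] → '#m6f#'; at [10:17] → '#286oe#'; at [20:26] → '#ff9j#'; at [29:34] → '#o5t#'.
`sub` substitutes '-' at each match site.

'71-or7-or7-or7-y'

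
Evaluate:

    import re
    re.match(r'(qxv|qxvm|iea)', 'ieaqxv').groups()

With `match`, the pattern is implicitly anchored at the beginning.
The match spans [0:3] → 'iea'.
Captured: group 1 = 'iea'.

('iea',)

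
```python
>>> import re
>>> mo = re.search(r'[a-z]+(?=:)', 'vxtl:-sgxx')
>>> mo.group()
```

'vxtl'

The lookaround is zero-width — it requires the adjacent text to match without consuming it, so the asserted text isn't part of the match.
`re.search` scans for the first position where the pattern succeeds.
The match spans [0:4] → 'vxtl'.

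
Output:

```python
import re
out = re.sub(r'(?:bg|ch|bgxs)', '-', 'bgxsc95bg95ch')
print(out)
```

-xsc95-95-

Alternation isn't longest-match — the leftmost alternative that fits at this position is chosen.
Every occurrence is swapped for '-'.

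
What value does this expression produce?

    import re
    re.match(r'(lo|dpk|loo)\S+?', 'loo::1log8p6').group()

Branches in `(...|...)` are attempted left-to-right; the first branch that allows the whole pattern to succeed is taken.
With `match`, the pattern is implicitly anchored at the beginning.
The match spans [0:3] → 'loo'.
Captured: group 1 = 'lo'.

'loo'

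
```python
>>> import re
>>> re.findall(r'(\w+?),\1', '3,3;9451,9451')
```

['3', '9451']

`\1` is not a pattern — it's the concrete string captured by group 1, re-applied verbatim.
Scanning left to right: at [0:3] match '3,3', group 1 = '3'; at [4:13] match '9451,9451', group 1 = '9451'.
One capturing group, so `findall` returns just the captured substring from each match — 2 in all.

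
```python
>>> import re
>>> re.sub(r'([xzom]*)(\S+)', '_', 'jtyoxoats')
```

'_'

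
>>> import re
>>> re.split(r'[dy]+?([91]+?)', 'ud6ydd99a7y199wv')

['ud6', '9', '9a7', '1', '99wv']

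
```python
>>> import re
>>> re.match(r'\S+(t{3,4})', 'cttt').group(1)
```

'ttt'

The pattern matches one or more of a non-whitespace character; then 3 to 4 of a literal 't' (captured).
`re.match` won't scan ahead — the pattern has to work from the very first character.
The match spans [0:4] → 'cttt'.
Captured: group 1 = 'ttt'.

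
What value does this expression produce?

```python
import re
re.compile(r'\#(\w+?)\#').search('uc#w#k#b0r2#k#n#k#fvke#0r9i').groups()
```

('w',)

`re.search` tries every starting position until one works.
The match spans [2:5] → '#w#'.
Captured: group 1 = 'w'.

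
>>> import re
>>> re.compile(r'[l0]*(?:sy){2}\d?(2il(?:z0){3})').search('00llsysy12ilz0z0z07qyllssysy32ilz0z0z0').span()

This matches zero or more of one of [l0], then the literal 'sy' repeated 2 times; then optionally a digit; then the literal '2il', then the literal 'z0' repeated 3 times (captured).
The match spans [0:18] → '00llsysy12ilz0z0z0'.

(0, 18)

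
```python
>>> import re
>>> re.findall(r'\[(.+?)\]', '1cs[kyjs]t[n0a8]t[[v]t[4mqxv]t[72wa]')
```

['kyjs', 'n0a8', '[v', '4mqxv', '72wa']

The `?` after the quantifier makes it lazy — it takes as little as possible before letting the rest of the pattern try.
`findall` collects group 1 from each match (5 total).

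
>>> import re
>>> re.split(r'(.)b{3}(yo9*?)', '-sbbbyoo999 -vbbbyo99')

['-', 's', 'yo', 'o999 -', 'v', 'yo', '99']

This matches any character (captured); then exactly 3 of a literal 'b'; then the literal 'yo', then zero or more of a literal '9' (lazy) (captured).
Matches to split on: at [1:7] → 'sbbbyo'; at [13:19] → 'vbbbyo'.
The group in the pattern means `split` returns the separators' captures alongside the pieces.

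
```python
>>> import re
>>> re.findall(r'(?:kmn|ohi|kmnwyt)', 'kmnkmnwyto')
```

['kmn', 'kmn']

Alternation tries branches left to right and keeps the first one that lets the overall match succeed at that position.
`findall` yields the raw match text (2 of them) because the pattern has no groups.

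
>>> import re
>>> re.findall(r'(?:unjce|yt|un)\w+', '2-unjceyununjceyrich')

['unjceyununjceyrich']

Walking the string: at [2:20] → 'unjceyununjceyrich'.
With no groups in the pattern, `findall` gives back each whole match — 1 here.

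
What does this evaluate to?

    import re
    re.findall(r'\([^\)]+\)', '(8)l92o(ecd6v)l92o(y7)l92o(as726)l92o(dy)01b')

['(8)', '(ecd6v)', '(y7)', '(as726)', '(dy)']

Matches: at [0:3] → '(8)'; at [7:14] → '(ecd6v)'; at [18:22] → '(y7)'; at [26:33] → '(as726)'; at [37:41] → '(dy)'.
`findall` yields the raw match text (5 of them) because the pattern has no groups.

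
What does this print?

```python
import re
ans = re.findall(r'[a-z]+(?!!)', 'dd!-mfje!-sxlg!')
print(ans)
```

['d', 'mfj', 'sxl']

Because the assertion is negative and zero-width, positions next to the forbidden text are skipped.
Matches: at [0:1] → 'd'; at [4:7] → 'mfj'; at [10:13] → 'sxl'.
Since nothing is captured, `findall` lists the 3 matched substrings directly.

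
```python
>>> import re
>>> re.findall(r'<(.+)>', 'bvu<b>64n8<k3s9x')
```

['b']

Walking the string: at [3:6] match '<b>', group 1 = 'b'.
Because there's exactly one group, `findall` drops the full match and keeps group 1 from the one hit.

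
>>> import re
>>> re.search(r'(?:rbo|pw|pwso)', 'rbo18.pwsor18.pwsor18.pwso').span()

(0, 3)

The match spans [0:3] → 'rbo'.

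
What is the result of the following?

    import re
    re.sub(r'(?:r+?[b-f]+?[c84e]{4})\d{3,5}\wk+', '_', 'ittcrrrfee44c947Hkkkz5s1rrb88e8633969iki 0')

'ittc_z5s1rrb88e8633969iki 0'

The pattern matches one or more of a literal 'r' (lazy), then one or more of a character in [b-f] (lazy), then exactly 4 of one of [c84e] (non-capturing group); then 3 to 5 of a digit, then a word character; then one or more of a literal 'k'.
Matches: at [4:20] → 'rrrfee44c947Hkkk'.
Every occurrence is swapped for '_'.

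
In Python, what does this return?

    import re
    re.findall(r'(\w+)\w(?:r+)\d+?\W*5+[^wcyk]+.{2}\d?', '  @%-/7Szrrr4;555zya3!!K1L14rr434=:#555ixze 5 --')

['7Szr', 'K1L14']

Pattern: one or more of a word character (captured); then a word character; then one or more of a literal 'r' (non-capturing group); then one or more of a digit (lazy), then zero or more of a non-word character, then one or more of the literal '5'; then one or more of any character except [wcyk], then exactly 2 of any character, then optionally a digit.
Walking the string: at [6:21] match '7Szrrr4;555zya3', group 1 = '7Szr'; at [23:48] match 'K1L14rr434=:#555ixze 5 --', group 1 = 'K1L14'.
One capturing group, so `findall` returns just the captured substring from each match — 2 in all.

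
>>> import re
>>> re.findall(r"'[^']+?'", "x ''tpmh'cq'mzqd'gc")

["'tpmh'", "'mzqd'"]

Matches: at [3:9] → "'tpmh'"; at [11:17] → "'mzqd'".
With no groups in the pattern, `findall` gives back each whole match — 2 here.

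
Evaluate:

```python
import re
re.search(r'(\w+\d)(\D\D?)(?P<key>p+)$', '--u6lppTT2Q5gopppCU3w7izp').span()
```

(2, 25)

Pattern: one or more of a word character, then a digit (captured); then a non-digit, then optionally a non-digit (captured); then one or more of a literal 'p' (captured as 'key'); then anchored at the end.
Unlike `match`, `search` isn't anchored — it looks for the pattern anywhere in the string.
The match spans [2:25] → 'u6lppTT2Q5gopppCU3w7izp'.
Captured: group 1 = 'u6lppTT2Q5gopppCU3w7', group 2 = 'iz', group 3 = 'p'.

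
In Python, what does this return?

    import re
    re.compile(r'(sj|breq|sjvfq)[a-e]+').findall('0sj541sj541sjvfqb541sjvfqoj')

['sjvfq']

Scanning left to right: at [11:17] match 'sjvfqb', group 1 = 'sjvfq'.
Because there's exactly one group, `findall` drops the full match and keeps group 1 from the one hit.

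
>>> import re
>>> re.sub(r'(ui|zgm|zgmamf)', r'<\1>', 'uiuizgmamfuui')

'<ui><ui><zgm>amfu<ui>'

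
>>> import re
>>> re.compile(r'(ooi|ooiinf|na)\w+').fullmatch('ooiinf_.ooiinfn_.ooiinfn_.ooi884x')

`re.fullmatch` requires the pattern to consume the entire string.
Here the string isn't matched end-to-end, so the call returns None.

None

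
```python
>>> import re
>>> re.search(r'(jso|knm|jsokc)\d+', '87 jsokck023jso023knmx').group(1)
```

'jso'

`re.search` scans for the first position where the pattern succeeds.
The match spans [12:18] → 'jso023'.
Captured: group 1 = 'jso'.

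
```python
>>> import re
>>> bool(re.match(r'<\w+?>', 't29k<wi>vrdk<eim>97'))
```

`re.match` only tries the pattern at the start of the string.
Here the string doesn't start with a match, so the call returns None, and `bool(None)` is False.

False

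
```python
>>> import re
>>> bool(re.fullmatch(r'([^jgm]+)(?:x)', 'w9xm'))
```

False

This matches one or more of any character except [jgm] (captured); then a literal 'x' (non-capturing group).
`re.fullmatch` is like wrapping the pattern in `^…$` (in single-line mode).
Here there's no way to consume every character, so the call returns None, and `bool(None)` is False.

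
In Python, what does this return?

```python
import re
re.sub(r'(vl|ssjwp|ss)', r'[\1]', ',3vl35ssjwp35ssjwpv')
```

',3[vl]35[ssjwp]35[ssjwp]v'

Alternation isn't longest-match — the leftmost alternative that fits at this position is chosen.
Matches: at [2:4] → 'vl'; at [6:11] → 'ssjwp'; at [13:18] → 'ssjwp'.
`\1` in the replacement pulls in group 1's text for each match.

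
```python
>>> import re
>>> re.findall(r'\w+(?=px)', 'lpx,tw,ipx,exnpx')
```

Lookahead/lookbehind check context without consuming it, so the matched span excludes the asserted characters.
Matches: at [0:1] → 'l'; at [7:8] → 'i'; at [11:14] → 'exn'.
No capturing groups, so `findall` returns the 3 full match strings.

['l', 'i', 'exn']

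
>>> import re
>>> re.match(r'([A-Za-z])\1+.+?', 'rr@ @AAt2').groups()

('r',)

`\1` is not a pattern — it's the concrete string captured by group 1, re-applied verbatim.
`re.match` won't scan ahead — the pattern has to work from the very first character.
The match spans [0:3] → 'rr@'.
Captured: group 1 = 'r'.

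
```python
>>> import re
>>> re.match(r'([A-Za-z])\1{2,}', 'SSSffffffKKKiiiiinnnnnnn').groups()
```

('S',)

The match spans [0:3] → 'SSS'.
Captured: group 1 = 'S'.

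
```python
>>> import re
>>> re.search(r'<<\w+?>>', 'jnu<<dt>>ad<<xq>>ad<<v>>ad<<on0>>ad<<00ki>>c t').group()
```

'<<dt>>'

The match spans [3:9] → '<<dt>>'.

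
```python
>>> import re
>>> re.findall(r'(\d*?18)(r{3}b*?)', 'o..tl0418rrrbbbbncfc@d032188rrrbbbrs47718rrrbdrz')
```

[('0418', 'rrr'), ('47718', 'rrr')]

A `+?`/`*?`/`{m,n}?` starts at its minimum and grows only as far as needed for what follows to match.
With 2 capturing groups, `findall` returns a 2-tuple per match.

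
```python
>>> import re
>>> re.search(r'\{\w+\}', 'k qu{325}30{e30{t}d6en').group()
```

The match spans [4:9] → '{325}'.

'{325}'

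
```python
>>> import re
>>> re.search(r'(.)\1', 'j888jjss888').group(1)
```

The match spans [1:3] → '88'.
Captured: group 1 = '8'.

'8'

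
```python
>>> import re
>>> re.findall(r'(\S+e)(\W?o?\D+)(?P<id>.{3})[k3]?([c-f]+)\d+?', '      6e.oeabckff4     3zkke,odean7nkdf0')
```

[('6e.oe', 'ab', 'ckf', 'f'), ('3zkke,ode', 'an', '7nk', 'df')]

Pattern: one or more of a non-whitespace character, then the literal 'e' (captured); then optionally a non-word character, then optionally a literal 'o', then one or more of a non-digit (captured); then exactly 3 of any character (captured as 'id'); then optionally one of [k3]; then one or more of a character in [c-f] (captured); then one or more of a digit (lazy).
Matches: at [6:18] match '6e.oeabckff4', groups = ('6e.oe', 'ab', 'ckf', 'f'); at [23:40] match '3zkke,odean7nkdf0', groups = ('3zkke,ode', 'an', '7nk', 'df').
`findall` packs the 4 group values into a tuple for every match.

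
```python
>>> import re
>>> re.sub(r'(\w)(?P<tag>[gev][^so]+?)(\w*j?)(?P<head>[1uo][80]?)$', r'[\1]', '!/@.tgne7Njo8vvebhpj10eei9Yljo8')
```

'!/@.[t]'

Pattern: a word character (captured); then one of [gev], then one or more of any character except [so] (lazy) (captured as 'tag'); then zero or more of a word character, then optionally the literal 'j' (captured); then one of [1uo], then optionally one of [80] (captured as 'head'); then anchored at the end.
Matches: at [4:31] → 'tgne7Njo8vvebhpj10eei9Yljo8'.
Each match is replaced using the text its own group 1 captured.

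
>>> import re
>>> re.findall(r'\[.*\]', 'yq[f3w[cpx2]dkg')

Matches: at [2:12] → '[f3w[cpx2]'.
Since nothing is captured, `findall` lists the 1 matched substring directly.

['[f3w[cpx2]']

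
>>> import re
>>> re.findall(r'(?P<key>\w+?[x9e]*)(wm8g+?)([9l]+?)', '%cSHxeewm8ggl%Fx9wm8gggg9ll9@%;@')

The pattern matches one or more of a word character (lazy), then zero or more of one of [x9e] (captured as 'key'); then the literal 'wm8', then one or more of a literal 'g' (lazy) (captured); then one or more of one of [9l] (lazy) (captured).
A non-greedy quantifier consumes as few characters as it can — just enough that the remainder of the pattern still matches from where it stops; whatever follows it matches normally.
Walking the string: at [1:13] match 'cSHxeewm8ggl', groups = ('cSHxee', 'wm8gg', 'l'); at [14:25] match 'Fx9wm8gggg9', groups = ('Fx9', 'wm8gggg', '9').
Multiple groups make `findall` return tuples — one 3-tuple for each match.

[('cSHxee', 'wm8gg', 'l'), ('Fx9', 'wm8gggg', '9')]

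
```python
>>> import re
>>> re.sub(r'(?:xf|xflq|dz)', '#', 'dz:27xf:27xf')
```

Matches: at [0:2] → 'dz'; at [5:7] → 'xf'; at [10:12] → 'xf'.
Every occurrence is swapped for '#'.

'#:27#:27#'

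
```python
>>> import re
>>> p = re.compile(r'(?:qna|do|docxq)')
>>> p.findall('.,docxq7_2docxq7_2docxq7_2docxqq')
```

['do', 'do', 'do', 'do']

`|` is ordered: at each position the engine commits to the first alternative that works.
Walking the string: at [2:4] → 'do'; at [10:12] → 'do'; at [18:20] → 'do'; at [26:28] → 'do'.
`findall` yields the raw match text (4 of them) because the pattern has no groups.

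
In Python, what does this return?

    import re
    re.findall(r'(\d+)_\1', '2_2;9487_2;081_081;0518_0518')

['2', '081', '0518']

`\1` has to match the exact text group 1 already captured.
Walking the string: at [0:3] match '2_2', group 1 = '2'; at [11:18] match '081_081', group 1 = '081'; at [19:28] match '0518_0518', group 1 = '0518'.
One capturing group, so `findall` returns just the captured substring from each match — 3 in all.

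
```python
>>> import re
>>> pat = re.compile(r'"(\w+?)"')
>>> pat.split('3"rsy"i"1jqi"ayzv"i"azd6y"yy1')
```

['3', 'rsy', 'i', '1jqi', 'ayzv', 'i', 'azd6y"yy1']

The group in the pattern means `split` returns the separators' captures alongside the pieces.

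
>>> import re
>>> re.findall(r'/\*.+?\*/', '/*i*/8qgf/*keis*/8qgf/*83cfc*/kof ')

Walking the string: at [0:5] → '/*i*/'; at [9:17] → '/*keis*/'; at [21:30] → '/*83cfc*/'.
No capturing groups, so `findall` returns the 3 full match strings.

['/*i*/', '/*keis*/', '/*83cfc*/']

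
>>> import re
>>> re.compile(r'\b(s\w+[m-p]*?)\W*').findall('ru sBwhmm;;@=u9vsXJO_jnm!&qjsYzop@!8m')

['sBwhmm']

The pattern matches a word boundary (`\b`, zero-width); then the literal 's', then one or more of a word character, then zero or more of a character in [m-p] (lazy) (captured); then zero or more of a non-word character.
Walking the string: at [3:13] match 'sBwhmm;;@=', group 1 = 'sBwhmm'.
One capturing group, so `findall` returns just the captured substring from the one match — 1 in all.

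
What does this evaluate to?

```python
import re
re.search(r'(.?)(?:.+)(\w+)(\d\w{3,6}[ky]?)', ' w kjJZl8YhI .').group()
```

' w kjJZl8YhI'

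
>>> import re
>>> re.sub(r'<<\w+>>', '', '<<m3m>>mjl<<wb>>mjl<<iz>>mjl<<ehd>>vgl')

`sub` substitutes '' at each match site.

'mjlmjlmjlvgl'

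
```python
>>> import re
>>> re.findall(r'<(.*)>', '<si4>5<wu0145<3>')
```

['si4>5<wu0145<3']

With a single group, `findall` returns only what that group captured — 1 item.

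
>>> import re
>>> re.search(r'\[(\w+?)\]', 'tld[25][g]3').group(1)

Unlike `match`, `search` isn't anchored — it looks for the pattern anywhere in the string.
The match spans [3:7] → '[25]'.
Captured: group 1 = '25'.

'25'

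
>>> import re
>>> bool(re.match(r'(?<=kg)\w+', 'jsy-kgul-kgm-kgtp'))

Lookahead/lookbehind check context without consuming it, so the matched span excludes the asserted characters.
`re.match` only tries the pattern at the start of the string.
Here the string doesn't start with a match, so the call returns None, and `bool(None)` is False.

False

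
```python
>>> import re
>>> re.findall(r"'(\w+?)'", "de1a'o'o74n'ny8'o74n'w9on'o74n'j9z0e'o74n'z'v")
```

['o', 'ny8', 'w9on', 'j9z0e', 'z']

Scanning left to right: at [4:7] match "'o'", group 1 = 'o'; at [11:16] match "'ny8'", group 1 = 'ny8'; at [20:26] match "'w9on'", group 1 = 'w9on'; at [30:37] match "'j9z0e'", group 1 = 'j9z0e'; at [41:44] match "'z'", group 1 = 'z'.
`findall` collects group 1 from each match (5 total).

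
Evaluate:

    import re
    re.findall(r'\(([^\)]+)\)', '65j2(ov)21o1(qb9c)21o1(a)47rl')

['ov', 'qb9c', 'a']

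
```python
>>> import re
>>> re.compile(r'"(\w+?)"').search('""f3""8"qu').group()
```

`search` walks the string left to right and returns the first match it finds.
The match spans [1:5] → '"f3"'.
Captured: group 1 = 'f3'.

'"f3"'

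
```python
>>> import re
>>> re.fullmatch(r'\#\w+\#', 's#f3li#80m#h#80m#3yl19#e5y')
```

None

`re.fullmatch` is like wrapping the pattern in `^…$` (in single-line mode).
Here the string isn't matched end-to-end, so the call returns None.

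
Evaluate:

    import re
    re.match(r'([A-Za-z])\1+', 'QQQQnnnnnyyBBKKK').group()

`\1` has to match the exact text group 1 already captured.
`re.match` won't scan ahead — the pattern has to work from the very first character.
The match spans [0:4] → 'QQQQ'.
Captured: group 1 = 'Q'.

'QQQQ'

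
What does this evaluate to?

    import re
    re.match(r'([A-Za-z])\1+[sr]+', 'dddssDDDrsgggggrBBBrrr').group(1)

'd'

`\1` is not a pattern — it's the concrete string captured by group 1, re-applied verbatim.
With `match`, the pattern is implicitly anchored at the beginning.
The match spans [0:5] → 'dddss'.
Captured: group 1 = 'd'.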